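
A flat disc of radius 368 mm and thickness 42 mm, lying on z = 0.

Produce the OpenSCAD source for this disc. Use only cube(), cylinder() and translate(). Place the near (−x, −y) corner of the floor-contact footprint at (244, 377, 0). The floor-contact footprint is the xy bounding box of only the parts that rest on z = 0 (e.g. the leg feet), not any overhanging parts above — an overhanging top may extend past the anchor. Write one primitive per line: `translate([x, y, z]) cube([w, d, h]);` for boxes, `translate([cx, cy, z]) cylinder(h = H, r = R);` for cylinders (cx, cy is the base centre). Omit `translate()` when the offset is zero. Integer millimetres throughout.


translate([612, 745, 0]) cylinder(h = 42, r = 368);


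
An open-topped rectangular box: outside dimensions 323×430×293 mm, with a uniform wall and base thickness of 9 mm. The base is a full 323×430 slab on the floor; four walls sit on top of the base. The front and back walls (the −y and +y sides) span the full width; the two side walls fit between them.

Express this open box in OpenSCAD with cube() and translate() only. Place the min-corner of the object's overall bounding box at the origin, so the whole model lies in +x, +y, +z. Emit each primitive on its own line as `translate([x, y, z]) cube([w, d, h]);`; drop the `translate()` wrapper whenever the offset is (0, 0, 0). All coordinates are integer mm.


cube([323, 430, 9]);
translate([0, 0, 9]) cube([323, 9, 284]);
translate([0, 421, 9]) cube([323, 9, 284]);
translate([0, 9, 9]) cube([9, 412, 284]);
translate([314, 9, 9]) cube([9, 412, 284]);


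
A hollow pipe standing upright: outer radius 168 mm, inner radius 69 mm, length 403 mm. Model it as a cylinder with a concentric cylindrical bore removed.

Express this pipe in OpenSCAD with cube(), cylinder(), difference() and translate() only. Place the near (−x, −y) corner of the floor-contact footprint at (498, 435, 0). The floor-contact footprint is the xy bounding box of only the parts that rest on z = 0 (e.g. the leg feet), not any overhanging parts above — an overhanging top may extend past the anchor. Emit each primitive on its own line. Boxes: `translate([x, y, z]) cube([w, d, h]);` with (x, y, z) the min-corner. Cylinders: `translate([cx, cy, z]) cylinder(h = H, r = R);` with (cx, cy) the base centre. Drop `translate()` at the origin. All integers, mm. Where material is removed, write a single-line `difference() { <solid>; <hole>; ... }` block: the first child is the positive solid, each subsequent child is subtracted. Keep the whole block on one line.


difference() { translate([666, 603, 0]) cylinder(h = 403, r = 168); translate([666, 603, 0]) cylinder(h = 403, r = 69); }


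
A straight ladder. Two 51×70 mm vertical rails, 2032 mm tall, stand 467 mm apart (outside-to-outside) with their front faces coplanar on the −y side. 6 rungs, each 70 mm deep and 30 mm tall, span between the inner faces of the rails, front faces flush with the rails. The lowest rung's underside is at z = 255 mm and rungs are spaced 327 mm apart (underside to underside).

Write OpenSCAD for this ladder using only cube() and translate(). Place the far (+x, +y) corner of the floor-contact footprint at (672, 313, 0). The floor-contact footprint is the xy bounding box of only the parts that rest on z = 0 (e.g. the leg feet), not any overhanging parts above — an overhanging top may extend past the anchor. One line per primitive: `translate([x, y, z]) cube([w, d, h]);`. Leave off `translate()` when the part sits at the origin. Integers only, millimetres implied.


translate([205, 243, 0]) cube([51, 70, 2032]);
translate([621, 243, 0]) cube([51, 70, 2032]);
translate([256, 243, 255]) cube([365, 70, 30]);
translate([256, 243, 582]) cube([365, 70, 30]);
translate([256, 243, 909]) cube([365, 70, 30]);
translate([256, 243, 1236]) cube([365, 70, 30]);
translate([256, 243, 1563]) cube([365, 70, 30]);
translate([256, 243, 1890]) cube([365, 70, 30]);


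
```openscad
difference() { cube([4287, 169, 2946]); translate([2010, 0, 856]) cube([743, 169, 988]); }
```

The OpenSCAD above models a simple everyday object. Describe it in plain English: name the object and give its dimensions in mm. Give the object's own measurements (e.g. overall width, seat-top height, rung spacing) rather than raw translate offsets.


A wall 4287 mm long (x), 169 mm thick (y), 2946 mm tall, with a rectangular window opening cut through it. The opening is 743 mm wide and 988 mm tall; its sill is at z = 856 mm and its near (−x) edge is 2010 mm from the wall's −x end. The opening passes through the full wall thickness.


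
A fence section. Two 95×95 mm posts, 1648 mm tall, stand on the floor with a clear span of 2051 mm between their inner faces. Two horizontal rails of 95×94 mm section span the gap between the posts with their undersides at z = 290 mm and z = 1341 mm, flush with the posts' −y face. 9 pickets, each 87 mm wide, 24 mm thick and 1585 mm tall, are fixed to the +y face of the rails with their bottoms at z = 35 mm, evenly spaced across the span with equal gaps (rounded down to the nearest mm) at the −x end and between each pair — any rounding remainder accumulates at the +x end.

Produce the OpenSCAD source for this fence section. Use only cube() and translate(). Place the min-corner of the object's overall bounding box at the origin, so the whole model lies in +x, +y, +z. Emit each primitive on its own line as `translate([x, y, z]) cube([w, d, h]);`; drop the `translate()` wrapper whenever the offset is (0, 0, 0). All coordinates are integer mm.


cube([95, 95, 1648]);
translate([2146, 0, 0]) cube([95, 95, 1648]);
translate([95, 0, 290]) cube([2051, 95, 94]);
translate([95, 0, 1341]) cube([2051, 95, 94]);
translate([221, 95, 35]) cube([87, 24, 1585]);
translate([434, 95, 35]) cube([87, 24, 1585]);
translate([647, 95, 35]) cube([87, 24, 1585]);
translate([860, 95, 35]) cube([87, 24, 1585]);
translate([1073, 95, 35]) cube([87, 24, 1585]);
translate([1286, 95, 35]) cube([87, 24, 1585]);
translate([1499, 95, 35]) cube([87, 24, 1585]);
translate([1712, 95, 35]) cube([87, 24, 1585]);
translate([1925, 95, 35]) cube([87, 24, 1585]);


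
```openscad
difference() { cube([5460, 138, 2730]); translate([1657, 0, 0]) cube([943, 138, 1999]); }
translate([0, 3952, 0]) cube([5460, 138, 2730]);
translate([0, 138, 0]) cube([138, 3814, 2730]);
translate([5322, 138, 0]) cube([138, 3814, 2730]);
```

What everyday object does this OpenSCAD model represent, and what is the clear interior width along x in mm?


A single room. The interior width is 5184 mm.

Four walls enclosing a rectangle with a door in the front wall — a room. Outside width 5460 minus two 138 mm walls gives 5184 mm.


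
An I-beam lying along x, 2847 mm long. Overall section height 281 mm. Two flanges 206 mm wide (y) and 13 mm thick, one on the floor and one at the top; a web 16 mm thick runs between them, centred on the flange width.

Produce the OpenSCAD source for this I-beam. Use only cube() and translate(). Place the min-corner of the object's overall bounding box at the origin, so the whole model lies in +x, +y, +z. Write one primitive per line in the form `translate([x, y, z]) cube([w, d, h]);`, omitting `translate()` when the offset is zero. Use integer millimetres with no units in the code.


cube([2847, 206, 13]);
translate([0, 95, 13]) cube([2847, 16, 255]);
translate([0, 0, 268]) cube([2847, 206, 13]);


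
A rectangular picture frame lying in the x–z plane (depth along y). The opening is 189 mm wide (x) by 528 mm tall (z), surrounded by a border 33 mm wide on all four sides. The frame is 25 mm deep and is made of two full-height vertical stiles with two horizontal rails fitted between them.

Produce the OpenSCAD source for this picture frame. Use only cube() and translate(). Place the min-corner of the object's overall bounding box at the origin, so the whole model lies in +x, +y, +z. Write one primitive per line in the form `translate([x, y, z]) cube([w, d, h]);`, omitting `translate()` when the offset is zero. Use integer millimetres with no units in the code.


cube([33, 25, 594]);
translate([222, 0, 0]) cube([33, 25, 594]);
translate([33, 0, 0]) cube([189, 25, 33]);
translate([33, 0, 561]) cube([189, 25, 33]);


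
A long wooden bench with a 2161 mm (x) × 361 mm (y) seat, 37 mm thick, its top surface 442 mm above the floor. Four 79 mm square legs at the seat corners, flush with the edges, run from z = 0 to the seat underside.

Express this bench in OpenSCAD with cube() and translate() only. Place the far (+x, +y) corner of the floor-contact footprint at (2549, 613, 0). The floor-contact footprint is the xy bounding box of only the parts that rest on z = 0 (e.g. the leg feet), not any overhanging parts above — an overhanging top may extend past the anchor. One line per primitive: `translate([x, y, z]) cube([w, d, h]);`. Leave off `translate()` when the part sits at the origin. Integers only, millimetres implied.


// leg_h = 442 − 37 = 405
translate([388, 252, 405]) cube([2161, 361, 37]);
translate([388, 252, 0]) cube([79, 79, 405]);
translate([388, 534, 0]) cube([79, 79, 405]);
translate([2470, 252, 0]) cube([79, 79, 405]);
translate([2470, 534, 0]) cube([79, 79, 405]);


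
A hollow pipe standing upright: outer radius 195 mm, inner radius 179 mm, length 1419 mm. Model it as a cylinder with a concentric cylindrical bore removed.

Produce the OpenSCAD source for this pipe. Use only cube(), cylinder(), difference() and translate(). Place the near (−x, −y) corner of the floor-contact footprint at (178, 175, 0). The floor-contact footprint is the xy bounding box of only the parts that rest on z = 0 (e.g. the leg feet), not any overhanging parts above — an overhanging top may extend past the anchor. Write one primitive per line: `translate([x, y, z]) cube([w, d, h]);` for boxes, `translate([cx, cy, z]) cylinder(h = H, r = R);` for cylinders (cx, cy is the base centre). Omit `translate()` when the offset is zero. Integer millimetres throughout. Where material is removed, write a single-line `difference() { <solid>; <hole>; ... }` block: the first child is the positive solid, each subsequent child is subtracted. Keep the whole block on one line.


difference() { translate([373, 370, 0]) cylinder(h = 1419, r = 195); translate([373, 370, 0]) cylinder(h = 1419, r = 179); }


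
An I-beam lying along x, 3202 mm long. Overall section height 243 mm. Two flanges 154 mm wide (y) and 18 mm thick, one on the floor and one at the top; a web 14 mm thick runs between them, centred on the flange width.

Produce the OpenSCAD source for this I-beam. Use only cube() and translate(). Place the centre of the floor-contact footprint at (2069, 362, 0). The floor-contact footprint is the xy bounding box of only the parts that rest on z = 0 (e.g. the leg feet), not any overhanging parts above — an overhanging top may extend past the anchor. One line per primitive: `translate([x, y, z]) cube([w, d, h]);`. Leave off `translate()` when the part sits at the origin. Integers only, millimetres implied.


translate([468, 285, 0]) cube([3202, 154, 18]);
translate([468, 355, 18]) cube([3202, 14, 207]);
translate([468, 285, 225]) cube([3202, 154, 18]);


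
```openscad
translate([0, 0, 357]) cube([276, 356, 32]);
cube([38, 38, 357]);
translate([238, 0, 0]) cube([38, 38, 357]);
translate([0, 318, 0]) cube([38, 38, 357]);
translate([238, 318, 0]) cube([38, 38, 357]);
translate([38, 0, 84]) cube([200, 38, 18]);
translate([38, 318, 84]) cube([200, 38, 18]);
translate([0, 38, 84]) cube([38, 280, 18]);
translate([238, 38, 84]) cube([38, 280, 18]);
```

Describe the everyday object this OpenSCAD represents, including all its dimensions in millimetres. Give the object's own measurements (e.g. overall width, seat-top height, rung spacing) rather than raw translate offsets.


A simple wooden stool: a rectangular seat 276 mm (x) by 356 mm (y), 32 mm thick, top face at z = 389 mm, on four square legs, each 38×38 mm in cross-section. The legs rest on z = 0, each flush with a corner of the seat. Four stretchers, 38 mm wide and 18 mm tall, connect adjacent legs with their undersides at z = 84 mm, each running between the inner faces of the legs it joins and aligned with the legs' outer faces on the other axis.


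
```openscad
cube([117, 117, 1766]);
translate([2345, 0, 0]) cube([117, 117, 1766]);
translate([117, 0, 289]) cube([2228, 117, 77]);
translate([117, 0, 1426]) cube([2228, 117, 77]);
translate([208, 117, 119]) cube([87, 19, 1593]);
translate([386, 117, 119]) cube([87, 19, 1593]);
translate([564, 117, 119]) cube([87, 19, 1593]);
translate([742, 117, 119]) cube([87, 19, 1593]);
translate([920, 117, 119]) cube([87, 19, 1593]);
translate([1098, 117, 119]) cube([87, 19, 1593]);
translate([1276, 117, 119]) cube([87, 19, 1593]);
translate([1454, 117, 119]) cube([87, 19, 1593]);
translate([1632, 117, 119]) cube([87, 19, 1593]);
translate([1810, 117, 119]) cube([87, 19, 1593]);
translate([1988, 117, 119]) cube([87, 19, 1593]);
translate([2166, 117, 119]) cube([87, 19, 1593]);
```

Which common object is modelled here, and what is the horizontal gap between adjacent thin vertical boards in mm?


A fence section. The picket gap is 91 mm.

Two posts, two rails, 12 pickets — a fence section. Span 2228 mm holds 12 pickets of 87 mm with 13 equal gaps: ⌊(2228 − 12·87) / 13⌋ = 91 mm.


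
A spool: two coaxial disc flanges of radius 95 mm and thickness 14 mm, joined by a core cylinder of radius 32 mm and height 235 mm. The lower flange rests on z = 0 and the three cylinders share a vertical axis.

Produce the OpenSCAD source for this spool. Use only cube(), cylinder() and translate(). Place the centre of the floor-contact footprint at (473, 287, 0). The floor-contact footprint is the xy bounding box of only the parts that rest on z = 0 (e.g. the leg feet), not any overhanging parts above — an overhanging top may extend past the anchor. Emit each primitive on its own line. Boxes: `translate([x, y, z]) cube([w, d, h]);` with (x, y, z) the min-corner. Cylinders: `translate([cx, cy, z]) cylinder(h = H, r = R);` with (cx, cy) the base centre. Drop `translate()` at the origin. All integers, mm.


translate([473, 287, 0]) cylinder(h = 14, r = 95);
translate([473, 287, 14]) cylinder(h = 235, r = 32);
translate([473, 287, 249]) cylinder(h = 14, r = 95);


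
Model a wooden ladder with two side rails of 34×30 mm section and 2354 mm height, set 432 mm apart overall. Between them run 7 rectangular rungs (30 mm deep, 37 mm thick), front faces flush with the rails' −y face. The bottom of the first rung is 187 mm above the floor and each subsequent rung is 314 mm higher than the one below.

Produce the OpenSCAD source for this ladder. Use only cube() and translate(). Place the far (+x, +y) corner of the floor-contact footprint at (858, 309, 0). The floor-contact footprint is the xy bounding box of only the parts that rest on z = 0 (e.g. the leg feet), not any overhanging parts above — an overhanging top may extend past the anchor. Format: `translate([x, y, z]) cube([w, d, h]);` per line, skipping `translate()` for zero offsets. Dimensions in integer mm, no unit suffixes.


// rung span = 432 - 2*34 = 364
// rung[k] z = 187 + k*314
translate([426, 279, 0]) cube([34, 30, 2354]);
translate([824, 279, 0]) cube([34, 30, 2354]);
translate([460, 279, 187]) cube([364, 30, 37]);
translate([460, 279, 501]) cube([364, 30, 37]);
translate([460, 279, 815]) cube([364, 30, 37]);
translate([460, 279, 1129]) cube([364, 30, 37]);
translate([460, 279, 1443]) cube([364, 30, 37]);
translate([460, 279, 1757]) cube([364, 30, 37]);
translate([460, 279, 2071]) cube([364, 30, 37]);


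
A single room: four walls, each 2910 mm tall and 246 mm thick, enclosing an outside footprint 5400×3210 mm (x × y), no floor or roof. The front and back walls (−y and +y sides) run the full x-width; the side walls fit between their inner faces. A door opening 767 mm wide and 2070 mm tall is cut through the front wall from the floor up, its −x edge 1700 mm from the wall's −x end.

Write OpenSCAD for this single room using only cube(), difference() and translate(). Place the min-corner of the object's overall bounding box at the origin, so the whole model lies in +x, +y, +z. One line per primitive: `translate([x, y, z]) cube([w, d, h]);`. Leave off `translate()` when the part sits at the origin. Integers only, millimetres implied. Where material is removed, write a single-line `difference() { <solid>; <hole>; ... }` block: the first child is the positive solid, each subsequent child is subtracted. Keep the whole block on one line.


difference() { cube([5400, 246, 2910]); translate([1700, 0, 0]) cube([767, 246, 2070]); }
translate([0, 2964, 0]) cube([5400, 246, 2910]);
translate([0, 246, 0]) cube([246, 2718, 2910]);
translate([5154, 246, 0]) cube([246, 2718, 2910]);


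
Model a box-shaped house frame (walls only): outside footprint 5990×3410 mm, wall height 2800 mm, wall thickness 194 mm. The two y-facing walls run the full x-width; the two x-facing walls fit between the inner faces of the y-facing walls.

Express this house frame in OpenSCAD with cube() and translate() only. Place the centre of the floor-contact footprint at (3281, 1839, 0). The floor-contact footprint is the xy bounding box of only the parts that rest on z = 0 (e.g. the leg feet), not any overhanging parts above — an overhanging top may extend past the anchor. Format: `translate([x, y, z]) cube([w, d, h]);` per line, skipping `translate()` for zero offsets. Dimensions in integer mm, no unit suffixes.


translate([286, 134, 0]) cube([5990, 194, 2800]);
translate([286, 3350, 0]) cube([5990, 194, 2800]);
translate([286, 328, 0]) cube([194, 3022, 2800]);
translate([6082, 328, 0]) cube([194, 3022, 2800]);


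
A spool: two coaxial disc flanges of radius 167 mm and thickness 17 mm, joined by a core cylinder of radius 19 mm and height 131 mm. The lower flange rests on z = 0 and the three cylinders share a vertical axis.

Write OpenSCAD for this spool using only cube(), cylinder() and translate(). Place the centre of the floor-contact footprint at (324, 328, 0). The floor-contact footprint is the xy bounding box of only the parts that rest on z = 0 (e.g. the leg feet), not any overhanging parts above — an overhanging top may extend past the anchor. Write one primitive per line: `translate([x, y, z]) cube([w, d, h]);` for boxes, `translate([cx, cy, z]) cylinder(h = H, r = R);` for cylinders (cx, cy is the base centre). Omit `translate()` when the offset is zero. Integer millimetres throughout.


translate([324, 328, 0]) cylinder(h = 17, r = 167);
translate([324, 328, 17]) cylinder(h = 131, r = 19);
translate([324, 328, 148]) cylinder(h = 17, r = 167);


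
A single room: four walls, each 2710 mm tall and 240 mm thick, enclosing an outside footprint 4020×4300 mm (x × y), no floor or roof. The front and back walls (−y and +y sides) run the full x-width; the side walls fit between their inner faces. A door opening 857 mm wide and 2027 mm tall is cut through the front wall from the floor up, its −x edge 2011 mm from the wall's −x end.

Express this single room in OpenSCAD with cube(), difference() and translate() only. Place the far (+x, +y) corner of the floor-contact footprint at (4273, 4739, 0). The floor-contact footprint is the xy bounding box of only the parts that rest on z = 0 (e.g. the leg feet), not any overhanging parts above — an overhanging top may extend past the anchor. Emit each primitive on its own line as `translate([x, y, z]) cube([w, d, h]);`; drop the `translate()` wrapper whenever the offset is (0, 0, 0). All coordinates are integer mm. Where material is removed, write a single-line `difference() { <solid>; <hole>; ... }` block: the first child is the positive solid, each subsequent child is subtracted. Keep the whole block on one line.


difference() { translate([253, 439, 0]) cube([4020, 240, 2710]); translate([2264, 439, 0]) cube([857, 240, 2027]); }
translate([253, 4499, 0]) cube([4020, 240, 2710]);
translate([253, 679, 0]) cube([240, 3820, 2710]);
translate([4033, 679, 0]) cube([240, 3820, 2710]);


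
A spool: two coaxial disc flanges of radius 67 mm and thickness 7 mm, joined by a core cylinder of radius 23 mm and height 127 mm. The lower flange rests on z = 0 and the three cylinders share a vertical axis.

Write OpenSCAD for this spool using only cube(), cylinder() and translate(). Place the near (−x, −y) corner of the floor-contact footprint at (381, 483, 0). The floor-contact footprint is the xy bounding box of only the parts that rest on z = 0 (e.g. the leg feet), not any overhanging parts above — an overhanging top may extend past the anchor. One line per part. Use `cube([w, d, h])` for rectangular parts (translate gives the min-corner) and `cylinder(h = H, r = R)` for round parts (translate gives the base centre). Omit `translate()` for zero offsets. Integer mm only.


translate([448, 550, 0]) cylinder(h = 7, r = 67);
translate([448, 550, 7]) cylinder(h = 127, r = 23);
translate([448, 550, 134]) cylinder(h = 7, r = 67);


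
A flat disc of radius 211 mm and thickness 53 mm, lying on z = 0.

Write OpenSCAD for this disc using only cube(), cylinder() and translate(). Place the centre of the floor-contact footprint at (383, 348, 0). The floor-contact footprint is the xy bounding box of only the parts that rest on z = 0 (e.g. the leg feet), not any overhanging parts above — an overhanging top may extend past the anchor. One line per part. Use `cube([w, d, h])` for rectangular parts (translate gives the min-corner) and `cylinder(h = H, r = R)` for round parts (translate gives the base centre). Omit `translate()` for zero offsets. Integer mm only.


translate([383, 348, 0]) cylinder(h = 53, r = 211);


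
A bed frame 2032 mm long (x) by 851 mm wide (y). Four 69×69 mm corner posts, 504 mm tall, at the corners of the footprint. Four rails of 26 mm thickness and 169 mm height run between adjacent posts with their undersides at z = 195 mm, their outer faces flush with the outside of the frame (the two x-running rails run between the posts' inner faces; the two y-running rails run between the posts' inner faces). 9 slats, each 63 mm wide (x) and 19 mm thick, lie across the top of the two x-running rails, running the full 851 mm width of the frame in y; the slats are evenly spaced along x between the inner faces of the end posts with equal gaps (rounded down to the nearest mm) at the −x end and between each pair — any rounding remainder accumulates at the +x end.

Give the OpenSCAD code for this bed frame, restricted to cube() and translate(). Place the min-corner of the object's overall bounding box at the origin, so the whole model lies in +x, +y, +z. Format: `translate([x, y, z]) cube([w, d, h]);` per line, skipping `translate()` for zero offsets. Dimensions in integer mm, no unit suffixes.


cube([69, 69, 504]);
translate([0, 782, 0]) cube([69, 69, 504]);
translate([1963, 0, 0]) cube([69, 69, 504]);
translate([1963, 782, 0]) cube([69, 69, 504]);
translate([69, 0, 195]) cube([1894, 26, 169]);
translate([69, 825, 195]) cube([1894, 26, 169]);
translate([0, 69, 195]) cube([26, 713, 169]);
translate([2006, 69, 195]) cube([26, 713, 169]);
translate([201, 0, 364]) cube([63, 851, 19]);
translate([396, 0, 364]) cube([63, 851, 19]);
translate([591, 0, 364]) cube([63, 851, 19]);
translate([786, 0, 364]) cube([63, 851, 19]);
translate([981, 0, 364]) cube([63, 851, 19]);
translate([1176, 0, 364]) cube([63, 851, 19]);
translate([1371, 0, 364]) cube([63, 851, 19]);
translate([1566, 0, 364]) cube([63, 851, 19]);
translate([1761, 0, 364]) cube([63, 851, 19]);


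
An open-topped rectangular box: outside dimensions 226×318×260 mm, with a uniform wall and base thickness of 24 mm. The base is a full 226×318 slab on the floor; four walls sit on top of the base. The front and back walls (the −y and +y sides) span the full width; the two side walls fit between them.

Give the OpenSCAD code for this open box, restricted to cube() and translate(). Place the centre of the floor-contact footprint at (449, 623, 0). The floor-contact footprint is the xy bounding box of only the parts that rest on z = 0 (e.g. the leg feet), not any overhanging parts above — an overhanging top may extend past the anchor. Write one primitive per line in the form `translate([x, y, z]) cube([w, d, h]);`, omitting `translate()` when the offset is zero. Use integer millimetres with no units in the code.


translate([336, 464, 0]) cube([226, 318, 24]);
translate([336, 464, 24]) cube([226, 24, 236]);
translate([336, 758, 24]) cube([226, 24, 236]);
translate([336, 488, 24]) cube([24, 270, 236]);
translate([538, 488, 24]) cube([24, 270, 236]);


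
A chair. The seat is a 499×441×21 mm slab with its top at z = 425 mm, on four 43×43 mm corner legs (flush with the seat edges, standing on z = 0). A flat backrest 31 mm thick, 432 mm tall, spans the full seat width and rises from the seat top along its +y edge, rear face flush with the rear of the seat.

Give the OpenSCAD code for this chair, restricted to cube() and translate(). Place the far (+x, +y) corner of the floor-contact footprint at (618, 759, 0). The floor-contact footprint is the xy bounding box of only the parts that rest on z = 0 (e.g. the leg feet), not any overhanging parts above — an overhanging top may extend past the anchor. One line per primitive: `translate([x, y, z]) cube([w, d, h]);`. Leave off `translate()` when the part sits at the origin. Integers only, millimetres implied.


// leg_h = 425 - 21 = 404
translate([119, 318, 404]) cube([499, 441, 21]);
translate([119, 318, 0]) cube([43, 43, 404]);
translate([575, 318, 0]) cube([43, 43, 404]);
translate([119, 716, 0]) cube([43, 43, 404]);
translate([575, 716, 0]) cube([43, 43, 404]);
translate([119, 728, 425]) cube([499, 31, 432]);


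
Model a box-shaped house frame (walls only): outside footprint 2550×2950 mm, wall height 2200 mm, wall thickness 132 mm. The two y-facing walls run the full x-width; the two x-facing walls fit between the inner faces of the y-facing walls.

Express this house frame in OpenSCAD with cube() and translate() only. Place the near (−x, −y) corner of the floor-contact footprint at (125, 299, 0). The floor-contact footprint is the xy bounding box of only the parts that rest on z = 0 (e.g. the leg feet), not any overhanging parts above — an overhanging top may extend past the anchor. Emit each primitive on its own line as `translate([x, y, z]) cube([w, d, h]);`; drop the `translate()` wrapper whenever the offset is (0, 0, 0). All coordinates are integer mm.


translate([125, 299, 0]) cube([2550, 132, 2200]);
translate([125, 3117, 0]) cube([2550, 132, 2200]);
translate([125, 431, 0]) cube([132, 2686, 2200]);
translate([2543, 431, 0]) cube([132, 2686, 2200]);


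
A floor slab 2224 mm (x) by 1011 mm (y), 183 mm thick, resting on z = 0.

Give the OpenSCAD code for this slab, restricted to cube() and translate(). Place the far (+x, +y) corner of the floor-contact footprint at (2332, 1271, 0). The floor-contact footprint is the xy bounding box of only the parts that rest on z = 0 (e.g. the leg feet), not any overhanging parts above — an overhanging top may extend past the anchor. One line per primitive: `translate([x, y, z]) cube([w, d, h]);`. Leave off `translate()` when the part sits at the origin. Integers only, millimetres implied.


translate([108, 260, 0]) cube([2224, 1011, 183]);


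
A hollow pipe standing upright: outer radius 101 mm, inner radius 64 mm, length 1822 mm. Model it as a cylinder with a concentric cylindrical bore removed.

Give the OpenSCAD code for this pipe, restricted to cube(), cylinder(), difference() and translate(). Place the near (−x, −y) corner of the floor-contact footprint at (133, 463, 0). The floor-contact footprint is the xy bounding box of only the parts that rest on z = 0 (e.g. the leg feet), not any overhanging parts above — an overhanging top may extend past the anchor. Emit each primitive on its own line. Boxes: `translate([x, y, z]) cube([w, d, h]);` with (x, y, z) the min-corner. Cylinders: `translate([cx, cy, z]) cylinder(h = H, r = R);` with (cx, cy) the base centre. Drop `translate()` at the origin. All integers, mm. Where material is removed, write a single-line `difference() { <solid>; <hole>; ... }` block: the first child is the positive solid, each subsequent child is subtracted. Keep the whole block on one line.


difference() { translate([234, 564, 0]) cylinder(h = 1822, r = 101); translate([234, 564, 0]) cylinder(h = 1822, r = 64); }


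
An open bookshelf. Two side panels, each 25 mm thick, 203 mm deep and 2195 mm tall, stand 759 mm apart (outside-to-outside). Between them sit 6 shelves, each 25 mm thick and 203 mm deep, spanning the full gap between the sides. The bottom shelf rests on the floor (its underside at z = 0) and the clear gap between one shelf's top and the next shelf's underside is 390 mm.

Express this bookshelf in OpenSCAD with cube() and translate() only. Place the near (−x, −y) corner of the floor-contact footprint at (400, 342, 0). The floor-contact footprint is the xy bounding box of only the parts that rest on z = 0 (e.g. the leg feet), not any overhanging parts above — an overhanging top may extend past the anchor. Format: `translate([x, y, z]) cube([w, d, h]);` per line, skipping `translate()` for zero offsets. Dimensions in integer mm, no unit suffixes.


translate([400, 342, 0]) cube([25, 203, 2195]);
translate([1134, 342, 0]) cube([25, 203, 2195]);
translate([425, 342, 0]) cube([709, 203, 25]);
translate([425, 342, 415]) cube([709, 203, 25]);
translate([425, 342, 830]) cube([709, 203, 25]);
translate([425, 342, 1245]) cube([709, 203, 25]);
translate([425, 342, 1660]) cube([709, 203, 25]);
translate([425, 342, 2075]) cube([709, 203, 25]);


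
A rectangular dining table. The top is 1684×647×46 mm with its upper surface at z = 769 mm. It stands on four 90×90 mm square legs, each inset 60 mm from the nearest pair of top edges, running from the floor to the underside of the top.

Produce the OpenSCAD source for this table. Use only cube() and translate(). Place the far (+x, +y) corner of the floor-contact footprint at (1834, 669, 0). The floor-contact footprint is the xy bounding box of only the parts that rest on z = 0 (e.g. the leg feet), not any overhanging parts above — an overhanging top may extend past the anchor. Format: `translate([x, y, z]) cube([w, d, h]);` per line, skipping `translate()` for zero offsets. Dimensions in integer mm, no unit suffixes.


translate([210, 82, 723]) cube([1684, 647, 46]);
translate([270, 142, 0]) cube([90, 90, 723]);
translate([1744, 142, 0]) cube([90, 90, 723]);
translate([270, 579, 0]) cube([90, 90, 723]);
translate([1744, 579, 0]) cube([90, 90, 723]);


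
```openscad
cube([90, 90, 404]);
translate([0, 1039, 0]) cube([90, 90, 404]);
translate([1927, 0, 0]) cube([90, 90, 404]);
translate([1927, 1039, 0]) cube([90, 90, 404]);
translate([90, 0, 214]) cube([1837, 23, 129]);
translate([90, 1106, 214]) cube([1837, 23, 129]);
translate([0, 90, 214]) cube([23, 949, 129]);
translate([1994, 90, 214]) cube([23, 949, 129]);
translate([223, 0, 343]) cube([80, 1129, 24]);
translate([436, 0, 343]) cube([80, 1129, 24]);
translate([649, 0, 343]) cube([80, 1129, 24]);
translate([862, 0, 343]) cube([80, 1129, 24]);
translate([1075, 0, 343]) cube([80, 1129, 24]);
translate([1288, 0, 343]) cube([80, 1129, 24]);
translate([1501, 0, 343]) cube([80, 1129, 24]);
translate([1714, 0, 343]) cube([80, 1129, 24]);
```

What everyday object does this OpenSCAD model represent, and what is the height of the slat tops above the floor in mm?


A bed frame. The slat-top height is 367 mm.

Four posts, four rails, and a row of slats — a bed frame. Slats sit on the rails at z = 214 + 129 = 343; with slat thickness 24, the top is 367 mm.


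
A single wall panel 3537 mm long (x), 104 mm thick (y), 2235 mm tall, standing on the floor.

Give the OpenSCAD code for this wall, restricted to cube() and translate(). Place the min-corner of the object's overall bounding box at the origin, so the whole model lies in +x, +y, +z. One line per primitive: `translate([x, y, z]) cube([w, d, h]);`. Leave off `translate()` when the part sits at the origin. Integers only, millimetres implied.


cube([3537, 104, 2235]);


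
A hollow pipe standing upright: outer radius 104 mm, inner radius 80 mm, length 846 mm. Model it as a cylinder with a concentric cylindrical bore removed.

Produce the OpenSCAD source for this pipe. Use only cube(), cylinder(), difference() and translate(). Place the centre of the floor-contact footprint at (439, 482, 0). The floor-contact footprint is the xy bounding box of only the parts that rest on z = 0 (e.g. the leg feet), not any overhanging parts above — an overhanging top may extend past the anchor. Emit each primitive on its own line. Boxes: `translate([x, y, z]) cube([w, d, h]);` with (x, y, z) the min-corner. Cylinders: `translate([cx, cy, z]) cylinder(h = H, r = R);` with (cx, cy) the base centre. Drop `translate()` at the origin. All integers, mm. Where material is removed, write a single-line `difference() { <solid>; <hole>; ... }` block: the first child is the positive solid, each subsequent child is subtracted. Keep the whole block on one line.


difference() { translate([439, 482, 0]) cylinder(h = 846, r = 104); translate([439, 482, 0]) cylinder(h = 846, r = 80); }


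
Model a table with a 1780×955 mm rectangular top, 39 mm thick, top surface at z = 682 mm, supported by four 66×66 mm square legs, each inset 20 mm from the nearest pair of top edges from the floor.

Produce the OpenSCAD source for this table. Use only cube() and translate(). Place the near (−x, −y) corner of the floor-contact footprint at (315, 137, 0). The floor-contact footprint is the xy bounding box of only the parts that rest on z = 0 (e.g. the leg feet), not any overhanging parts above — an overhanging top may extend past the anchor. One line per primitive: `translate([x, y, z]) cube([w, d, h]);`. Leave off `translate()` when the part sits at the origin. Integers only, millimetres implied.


// leg_h = 682 - 39 = 643
translate([295, 117, 643]) cube([1780, 955, 39]);
translate([315, 137, 0]) cube([66, 66, 643]);
translate([1989, 137, 0]) cube([66, 66, 643]);
translate([315, 986, 0]) cube([66, 66, 643]);
translate([1989, 986, 0]) cube([66, 66, 643]);


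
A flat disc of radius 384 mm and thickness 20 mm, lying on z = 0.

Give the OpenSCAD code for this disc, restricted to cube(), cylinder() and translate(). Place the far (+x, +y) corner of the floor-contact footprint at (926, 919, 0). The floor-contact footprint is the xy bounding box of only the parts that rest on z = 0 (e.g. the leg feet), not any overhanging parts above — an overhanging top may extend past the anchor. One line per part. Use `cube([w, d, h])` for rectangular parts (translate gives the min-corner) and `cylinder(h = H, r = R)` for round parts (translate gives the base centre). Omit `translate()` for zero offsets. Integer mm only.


translate([542, 535, 0]) cylinder(h = 20, r = 384);


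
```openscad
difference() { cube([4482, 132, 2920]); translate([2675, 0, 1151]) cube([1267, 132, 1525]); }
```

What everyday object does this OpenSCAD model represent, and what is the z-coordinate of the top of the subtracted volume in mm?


A wall with a window opening. The window head height is 2676 mm.

A wall with a rectangular opening subtracted — a window. Sill at z = 1151, opening 1525 mm tall, so the head is at 1151 + 1525 = 2676 mm.


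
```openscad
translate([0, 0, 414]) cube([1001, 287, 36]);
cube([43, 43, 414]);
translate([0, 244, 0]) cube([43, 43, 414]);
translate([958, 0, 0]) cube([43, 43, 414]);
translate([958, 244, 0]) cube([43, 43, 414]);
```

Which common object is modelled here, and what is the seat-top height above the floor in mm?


A bench. The seat-top height is 450 mm.

A long slab on four corner posts — a bench. The slab sits at z = 414 with thickness 36, so the top is 414 + 36 = 450 mm.


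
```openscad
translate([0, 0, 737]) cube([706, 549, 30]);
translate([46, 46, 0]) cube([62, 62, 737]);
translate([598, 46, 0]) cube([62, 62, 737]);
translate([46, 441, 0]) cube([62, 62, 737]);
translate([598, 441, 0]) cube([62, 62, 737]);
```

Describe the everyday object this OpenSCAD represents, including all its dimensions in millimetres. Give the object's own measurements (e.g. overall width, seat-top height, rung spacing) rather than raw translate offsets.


A table: top 706 mm (x) × 549 mm (y), 30 mm thick, upper face at z = 767 mm, on four 62×62 mm square legs, each inset 46 mm from the nearest pair of top edges from z = 0 to the bottom of the top.


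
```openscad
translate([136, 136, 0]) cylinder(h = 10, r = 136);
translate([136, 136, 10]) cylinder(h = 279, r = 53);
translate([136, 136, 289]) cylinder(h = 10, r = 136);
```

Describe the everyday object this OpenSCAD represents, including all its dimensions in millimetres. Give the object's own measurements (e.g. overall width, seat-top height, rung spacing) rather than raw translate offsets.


A spool: two coaxial disc flanges of radius 136 mm and thickness 10 mm, joined by a core cylinder of radius 53 mm and height 279 mm. The lower flange rests on z = 0 and the three cylinders share a vertical axis.


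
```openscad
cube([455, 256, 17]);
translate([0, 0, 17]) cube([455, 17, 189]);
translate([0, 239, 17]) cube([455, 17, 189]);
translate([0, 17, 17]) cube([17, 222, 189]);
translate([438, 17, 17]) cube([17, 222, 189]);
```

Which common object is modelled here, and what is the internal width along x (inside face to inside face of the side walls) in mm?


An open box. The internal width is 421 mm.

A 455×256 base slab with four walls standing on it — an open box. The base is 455 mm wide and the walls are 17 mm thick, so the internal width is 455 − 2 × 17 = 421 mm.


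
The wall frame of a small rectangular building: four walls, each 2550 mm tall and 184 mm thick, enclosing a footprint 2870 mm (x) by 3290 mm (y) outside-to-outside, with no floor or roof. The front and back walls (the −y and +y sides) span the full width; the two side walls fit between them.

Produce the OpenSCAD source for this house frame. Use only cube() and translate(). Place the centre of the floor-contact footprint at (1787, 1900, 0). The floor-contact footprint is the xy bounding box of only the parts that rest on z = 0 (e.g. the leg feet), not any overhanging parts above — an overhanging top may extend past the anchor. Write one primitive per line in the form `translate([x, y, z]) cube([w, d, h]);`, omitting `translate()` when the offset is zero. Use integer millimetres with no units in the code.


translate([352, 255, 0]) cube([2870, 184, 2550]);
translate([352, 3361, 0]) cube([2870, 184, 2550]);
translate([352, 439, 0]) cube([184, 2922, 2550]);
translate([3038, 439, 0]) cube([184, 2922, 2550]);


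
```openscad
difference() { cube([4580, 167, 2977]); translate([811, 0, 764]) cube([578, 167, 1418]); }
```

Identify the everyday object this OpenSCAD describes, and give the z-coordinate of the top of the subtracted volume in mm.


A wall with a window opening. The window head height is 2182 mm.

A wall with a rectangular opening subtracted — a window. Sill at z = 764, opening 1418 mm tall, so the head is at 764 + 1418 = 2182 mm.


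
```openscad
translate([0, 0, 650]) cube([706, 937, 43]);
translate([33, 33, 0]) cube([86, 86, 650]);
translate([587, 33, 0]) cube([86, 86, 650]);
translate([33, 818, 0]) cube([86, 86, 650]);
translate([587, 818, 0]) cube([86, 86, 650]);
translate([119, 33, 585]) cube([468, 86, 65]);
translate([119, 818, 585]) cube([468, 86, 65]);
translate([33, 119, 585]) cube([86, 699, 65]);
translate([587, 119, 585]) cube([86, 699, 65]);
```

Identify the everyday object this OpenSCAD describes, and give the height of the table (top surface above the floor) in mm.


A table. The table height is 693 mm.

A 706×937×43 slab sits at z = 650 on four 86 mm square posts — a table. The top surface is at 650 + 43 = 693 mm.


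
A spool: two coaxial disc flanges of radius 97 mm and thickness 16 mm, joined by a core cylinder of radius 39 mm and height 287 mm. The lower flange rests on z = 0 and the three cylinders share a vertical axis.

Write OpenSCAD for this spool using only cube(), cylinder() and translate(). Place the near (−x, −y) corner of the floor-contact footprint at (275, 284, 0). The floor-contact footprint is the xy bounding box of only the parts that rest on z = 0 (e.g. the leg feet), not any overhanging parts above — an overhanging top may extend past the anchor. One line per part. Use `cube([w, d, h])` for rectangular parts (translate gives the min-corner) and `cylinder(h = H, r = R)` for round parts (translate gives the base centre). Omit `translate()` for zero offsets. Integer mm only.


translate([372, 381, 0]) cylinder(h = 16, r = 97);
translate([372, 381, 16]) cylinder(h = 287, r = 39);
translate([372, 381, 303]) cylinder(h = 16, r = 97);
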